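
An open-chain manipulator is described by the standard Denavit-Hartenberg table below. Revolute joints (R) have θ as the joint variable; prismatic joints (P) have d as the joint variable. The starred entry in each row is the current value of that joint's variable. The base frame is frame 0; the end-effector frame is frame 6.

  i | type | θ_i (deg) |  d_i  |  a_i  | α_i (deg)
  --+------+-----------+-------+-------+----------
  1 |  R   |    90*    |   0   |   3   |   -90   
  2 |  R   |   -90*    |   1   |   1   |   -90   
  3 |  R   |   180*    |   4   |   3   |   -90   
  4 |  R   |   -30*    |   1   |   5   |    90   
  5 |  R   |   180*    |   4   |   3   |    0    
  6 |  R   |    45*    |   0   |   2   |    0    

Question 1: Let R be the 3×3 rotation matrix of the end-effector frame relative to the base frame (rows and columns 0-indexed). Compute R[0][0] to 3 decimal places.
0.707

End-effector x-axis (col 0 of R) = (0.7071,-0.3536,0.6124)
R[0][0] = 0.7071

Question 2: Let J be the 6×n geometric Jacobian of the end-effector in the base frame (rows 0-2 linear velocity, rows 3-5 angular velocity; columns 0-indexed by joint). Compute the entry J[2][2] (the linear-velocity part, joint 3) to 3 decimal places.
axis z_2 = (-0.0000,1.0000,-0.0000); lever o_n−o_2 = (0.4142,7.7570,-1.5073)
cross product → J_v[:, 2] = (-1.5073,-0.0000,-0.4142)
J_ω[:, 2] = z_2
entry J[2][2] = -0.4142

-0.414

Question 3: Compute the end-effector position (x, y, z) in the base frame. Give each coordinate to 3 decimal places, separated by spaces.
-0.586 10.757 -0.507

after link 1: o_1 = (0.0000, 3.0000, 0.0000)
after link 2: o_2 = (-1.0000, 3.0000, 1.0000)
after link 3: o_3 = (-1.0000, 7.0000, -2.0000)
after link 4: o_4 = (-2.0000, 9.5000, -6.3301)
after link 5: o_5 = (-2.0000, 11.4641, -1.7321)
after link 6: o_6 = (-0.5858, 10.7570, -0.5073)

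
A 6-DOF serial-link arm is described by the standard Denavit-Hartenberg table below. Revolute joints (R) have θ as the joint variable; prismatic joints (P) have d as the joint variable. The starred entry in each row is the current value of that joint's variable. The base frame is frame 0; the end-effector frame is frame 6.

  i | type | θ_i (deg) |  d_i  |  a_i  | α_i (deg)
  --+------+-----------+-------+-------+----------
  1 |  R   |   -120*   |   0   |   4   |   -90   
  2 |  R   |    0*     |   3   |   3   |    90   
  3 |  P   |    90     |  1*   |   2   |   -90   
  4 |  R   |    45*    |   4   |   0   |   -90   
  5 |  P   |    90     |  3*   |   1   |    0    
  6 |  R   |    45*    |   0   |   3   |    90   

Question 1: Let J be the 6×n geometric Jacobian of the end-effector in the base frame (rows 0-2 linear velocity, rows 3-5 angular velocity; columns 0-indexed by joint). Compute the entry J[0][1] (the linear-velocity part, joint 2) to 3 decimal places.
-0.189

axis z_1 = (0.8660,-0.5000,0.0000); lever o_n−o_1 = (0.1333,-2.5265,0.3787)
cross product → J_v[:, 1] = (-0.1893,-0.3279,-2.1213)
J_ω[:, 1] = z_1
entry J[0][1] = -0.1893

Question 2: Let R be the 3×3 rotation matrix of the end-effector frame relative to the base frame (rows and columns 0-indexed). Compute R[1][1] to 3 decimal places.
End-effector y-axis (col 1 of R) = (-0.6124,0.3536,-0.7071)
R[1][1] = 0.3536

0.354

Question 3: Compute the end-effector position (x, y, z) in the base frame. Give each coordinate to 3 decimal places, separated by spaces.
-1.867 -5.991 0.379

after link 1: o_1 = (-2.0000, -3.4641, 0.0000)
after link 2: o_2 = (-0.9019, -7.5622, 0.0000)
after link 3: o_3 = (0.8301, -8.5622, 1.0000)
after link 4: o_4 = (2.8301, -5.0981, 1.0000)
after link 5: o_5 = (0.4930, -4.9034, -1.1213)
after link 6: o_6 = (-1.8667, -5.9906, 0.3787)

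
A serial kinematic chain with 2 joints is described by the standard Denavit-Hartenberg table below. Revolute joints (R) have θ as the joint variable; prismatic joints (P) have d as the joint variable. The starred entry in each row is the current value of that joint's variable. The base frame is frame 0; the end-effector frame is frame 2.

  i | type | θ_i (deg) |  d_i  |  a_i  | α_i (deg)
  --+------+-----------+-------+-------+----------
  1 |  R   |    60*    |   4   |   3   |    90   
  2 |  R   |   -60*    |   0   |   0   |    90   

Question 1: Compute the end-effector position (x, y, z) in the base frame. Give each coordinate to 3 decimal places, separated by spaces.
after link 1: o_1 = (1.5000, 2.5981, 4.0000)
after link 2: o_2 = (1.5000, 2.5981, 4.0000)

1.500 2.598 4.000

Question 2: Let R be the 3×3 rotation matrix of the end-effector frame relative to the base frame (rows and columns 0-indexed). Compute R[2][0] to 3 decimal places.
-0.866

End-effector x-axis (col 0 of R) = (0.2500,0.4330,-0.8660)
R[2][0] = -0.8660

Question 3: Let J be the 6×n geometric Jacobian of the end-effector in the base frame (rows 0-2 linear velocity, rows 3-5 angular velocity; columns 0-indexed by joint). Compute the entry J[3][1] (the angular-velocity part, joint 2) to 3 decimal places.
0.866

axis z_1 = (0.8660,-0.5000,0.0000); lever o_n−o_1 = (0.0000,0.0000,0.0000)
cross product → J_v[:, 1] = (-0.0000,0.0000,0.0000)
J_ω[:, 1] = z_1
entry J[3][1] = 0.8660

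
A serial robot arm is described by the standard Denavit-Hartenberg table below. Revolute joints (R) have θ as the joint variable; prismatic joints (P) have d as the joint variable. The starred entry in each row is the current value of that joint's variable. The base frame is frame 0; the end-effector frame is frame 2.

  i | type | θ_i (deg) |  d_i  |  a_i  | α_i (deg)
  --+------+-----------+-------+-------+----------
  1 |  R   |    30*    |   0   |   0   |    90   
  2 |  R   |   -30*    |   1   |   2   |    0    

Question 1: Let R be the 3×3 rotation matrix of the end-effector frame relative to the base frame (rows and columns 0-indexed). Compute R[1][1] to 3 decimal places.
0.250

End-effector y-axis (col 1 of R) = (0.4330,0.2500,0.8660)
R[1][1] = 0.2500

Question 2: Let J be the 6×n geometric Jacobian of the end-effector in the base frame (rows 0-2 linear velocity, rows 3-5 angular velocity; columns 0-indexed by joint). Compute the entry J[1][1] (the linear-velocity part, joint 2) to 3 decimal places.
0.500

axis z_1 = (0.5000,-0.8660,0.0000); lever o_n−o_1 = (2.0000,-0.0000,-1.0000)
cross product → J_v[:, 1] = (0.8660,0.5000,1.7321)
J_ω[:, 1] = z_1
entry J[1][1] = 0.5000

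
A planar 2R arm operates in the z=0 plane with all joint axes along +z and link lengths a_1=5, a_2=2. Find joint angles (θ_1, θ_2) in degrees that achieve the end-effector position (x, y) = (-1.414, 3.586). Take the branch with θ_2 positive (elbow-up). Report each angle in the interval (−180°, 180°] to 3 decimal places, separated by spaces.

cos θ_2 = (14.8588−5²−2²)/(2·5·2) = -0.7071; θ_2 = 134.9962° (elbow-up)
β = atan2(3.5860,-1.4140) = 111.5199°; ψ = atan2(1.4143,3.5859) = 21.5248°
θ_1 = β − ψ = 89.9951°

89.995 134.996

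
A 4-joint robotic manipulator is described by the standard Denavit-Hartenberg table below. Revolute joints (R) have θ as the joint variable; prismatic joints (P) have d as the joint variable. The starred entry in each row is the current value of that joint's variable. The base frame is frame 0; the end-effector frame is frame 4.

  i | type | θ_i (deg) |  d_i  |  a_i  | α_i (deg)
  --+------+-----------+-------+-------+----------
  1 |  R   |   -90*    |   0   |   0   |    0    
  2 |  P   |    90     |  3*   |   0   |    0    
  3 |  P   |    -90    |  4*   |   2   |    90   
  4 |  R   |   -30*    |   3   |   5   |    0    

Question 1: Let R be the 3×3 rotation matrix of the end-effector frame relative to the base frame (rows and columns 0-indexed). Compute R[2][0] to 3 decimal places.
-0.500

End-effector x-axis (col 0 of R) = (0.0000,-0.8660,-0.5000)
R[2][0] = -0.5000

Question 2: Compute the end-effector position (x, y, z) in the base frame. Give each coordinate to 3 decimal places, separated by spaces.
after link 1: o_1 = (0.0000, 0.0000, 0.0000)
after link 2: o_2 = (0.0000, 0.0000, 3.0000)
after link 3: o_3 = (0.0000, -2.0000, 7.0000)
after link 4: o_4 = (-3.0000, -6.3301, 4.5000)

-3.000 -6.330 4.500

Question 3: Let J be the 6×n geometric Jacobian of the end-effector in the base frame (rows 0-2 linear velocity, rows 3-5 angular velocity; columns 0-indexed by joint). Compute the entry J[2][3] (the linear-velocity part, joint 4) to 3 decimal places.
4.330

axis z_3 = (-1.0000,-0.0000,0.0000); lever o_n−o_3 = (-3.0000,-4.3301,-2.5000)
cross product → J_v[:, 3] = (0.0000,-2.5000,4.3301)
J_ω[:, 3] = z_3
entry J[2][3] = 4.3301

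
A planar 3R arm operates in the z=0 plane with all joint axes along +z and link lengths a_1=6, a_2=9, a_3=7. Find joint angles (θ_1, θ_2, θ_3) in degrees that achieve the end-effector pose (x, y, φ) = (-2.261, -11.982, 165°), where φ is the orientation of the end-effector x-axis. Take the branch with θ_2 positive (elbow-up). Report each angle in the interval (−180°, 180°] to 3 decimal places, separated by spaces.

-90.004 30.010 -135.006

wrist centre = target − a_3·(cos φ, sin φ) = (4.5005, -13.7937)
cos θ_2 = (210.5214−6²−9²)/(2·6·9) = 0.8659; θ_2 = 30.0099° (elbow-up)
β = atan2(-13.7937,4.5005) = -71.9301°; ψ = atan2(4.5013,13.7935) = 18.0735°
θ_1 = β − ψ = -90.0036°
θ_3 = φ − θ_1 − θ_2 = -135.0063° (wrapped to (-180°,180°])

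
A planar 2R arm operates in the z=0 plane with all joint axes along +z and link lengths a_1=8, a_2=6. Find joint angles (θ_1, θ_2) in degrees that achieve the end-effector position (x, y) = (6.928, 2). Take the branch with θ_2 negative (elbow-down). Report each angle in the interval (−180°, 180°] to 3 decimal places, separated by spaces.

62.205 -120.002

cos θ_2 = (51.9972−8²−6²)/(2·8·6) = -0.5000; θ_2 = -120.0019° (elbow-down)
β = atan2(2.0000,6.9280) = 16.1026°; ψ = atan2(-5.1961,4.9998) = -46.1026°
θ_1 = β − ψ = 62.2051°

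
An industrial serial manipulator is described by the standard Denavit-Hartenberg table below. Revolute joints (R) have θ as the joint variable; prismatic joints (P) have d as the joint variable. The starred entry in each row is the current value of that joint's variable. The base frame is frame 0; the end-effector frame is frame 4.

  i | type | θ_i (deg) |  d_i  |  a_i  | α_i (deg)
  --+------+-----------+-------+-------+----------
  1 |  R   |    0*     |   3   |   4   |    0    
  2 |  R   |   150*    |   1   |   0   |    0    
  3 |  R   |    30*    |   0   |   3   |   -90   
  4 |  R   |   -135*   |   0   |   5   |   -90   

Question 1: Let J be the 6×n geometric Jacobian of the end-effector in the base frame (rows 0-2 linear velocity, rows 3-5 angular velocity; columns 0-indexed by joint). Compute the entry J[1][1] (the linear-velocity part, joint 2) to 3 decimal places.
0.536

axis z_1 = (0.0000,0.0000,1.0000); lever o_n−o_1 = (0.5355,0.0000,4.5355)
cross product → J_v[:, 1] = (-0.0000,0.5355,0.0000)
J_ω[:, 1] = z_1
entry J[1][1] = 0.5355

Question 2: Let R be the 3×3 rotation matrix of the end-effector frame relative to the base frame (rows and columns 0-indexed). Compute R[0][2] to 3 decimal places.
-0.707

End-effector z-axis (col 2 of R) = (-0.7071,-0.0000,0.7071)
R[0][2] = -0.7071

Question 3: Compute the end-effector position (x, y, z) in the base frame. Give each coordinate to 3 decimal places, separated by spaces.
after link 1: o_1 = (4.0000, 0.0000, 3.0000)
after link 2: o_2 = (4.0000, 0.0000, 4.0000)
after link 3: o_3 = (1.0000, 0.0000, 4.0000)
after link 4: o_4 = (4.5355, 0.0000, 7.5355)

4.536 0.000 7.536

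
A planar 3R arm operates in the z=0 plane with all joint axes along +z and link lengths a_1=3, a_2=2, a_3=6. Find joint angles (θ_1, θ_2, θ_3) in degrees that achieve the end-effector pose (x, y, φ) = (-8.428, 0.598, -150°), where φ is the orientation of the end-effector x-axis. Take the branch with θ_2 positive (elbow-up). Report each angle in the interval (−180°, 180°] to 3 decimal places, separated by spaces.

wrist centre = target − a_3·(cos φ, sin φ) = (-3.2318, 3.5980)
cos θ_2 = (23.3904−3²−2²)/(2·3·2) = 0.8659; θ_2 = 30.0178° (elbow-up)
β = atan2(3.5980,-3.2318) = 131.9313°; ψ = atan2(1.0005,4.7317) = 11.9395°
θ_1 = β − ψ = 119.9918°
θ_3 = φ − θ_1 − θ_2 = 59.9904° (wrapped to (-180°,180°])

119.992 30.018 59.990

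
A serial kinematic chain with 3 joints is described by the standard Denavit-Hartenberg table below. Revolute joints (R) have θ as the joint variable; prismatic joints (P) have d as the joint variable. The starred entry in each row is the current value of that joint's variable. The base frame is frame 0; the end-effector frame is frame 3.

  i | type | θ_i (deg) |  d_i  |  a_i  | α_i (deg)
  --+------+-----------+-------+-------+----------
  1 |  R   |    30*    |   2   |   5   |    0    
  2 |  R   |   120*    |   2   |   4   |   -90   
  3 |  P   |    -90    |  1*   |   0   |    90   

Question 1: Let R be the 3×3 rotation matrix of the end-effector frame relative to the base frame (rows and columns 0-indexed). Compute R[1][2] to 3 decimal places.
End-effector z-axis (col 2 of R) = (0.8660,-0.5000,0.0000)
R[1][2] = -0.5000

-0.500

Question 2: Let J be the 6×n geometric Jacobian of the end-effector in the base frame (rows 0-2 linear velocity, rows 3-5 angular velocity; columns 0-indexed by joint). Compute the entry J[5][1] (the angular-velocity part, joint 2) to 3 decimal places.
axis z_1 = (0.0000,0.0000,1.0000); lever o_n−o_1 = (-3.9641,1.1340,2.0000)
cross product → J_v[:, 1] = (-1.1340,-3.9641,0.0000)
J_ω[:, 1] = z_1
entry J[5][1] = 1.0000

1.000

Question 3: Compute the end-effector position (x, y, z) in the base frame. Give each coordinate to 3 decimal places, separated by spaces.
after link 1: o_1 = (4.3301, 2.5000, 2.0000)
after link 2: o_2 = (0.8660, 4.5000, 4.0000)
after link 3: o_3 = (0.3660, 3.6340, 4.0000)

0.366 3.634 4.000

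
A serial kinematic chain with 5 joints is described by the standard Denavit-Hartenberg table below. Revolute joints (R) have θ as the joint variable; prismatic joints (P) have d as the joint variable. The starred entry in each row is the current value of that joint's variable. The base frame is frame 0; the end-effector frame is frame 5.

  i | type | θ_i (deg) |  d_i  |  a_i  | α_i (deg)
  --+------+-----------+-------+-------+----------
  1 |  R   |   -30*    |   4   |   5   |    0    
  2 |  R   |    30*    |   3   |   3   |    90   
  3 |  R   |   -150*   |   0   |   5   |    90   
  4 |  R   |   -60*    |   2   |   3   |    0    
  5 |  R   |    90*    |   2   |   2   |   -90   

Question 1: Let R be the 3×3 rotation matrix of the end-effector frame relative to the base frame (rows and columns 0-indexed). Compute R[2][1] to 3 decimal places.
-0.866

End-effector y-axis (col 1 of R) = (0.5000,-0.0000,-0.8660)
R[2][1] = -0.8660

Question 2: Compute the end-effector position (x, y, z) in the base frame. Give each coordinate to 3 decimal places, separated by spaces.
-1.799 -0.902 6.348

after link 1: o_1 = (4.3301, -2.5000, 4.0000)
after link 2: o_2 = (7.3301, -2.5000, 7.0000)
after link 3: o_3 = (3.0000, -2.5000, 4.5000)
after link 4: o_4 = (0.7010, 0.0981, 5.4821)
after link 5: o_5 = (-1.7990, -0.9019, 6.3481)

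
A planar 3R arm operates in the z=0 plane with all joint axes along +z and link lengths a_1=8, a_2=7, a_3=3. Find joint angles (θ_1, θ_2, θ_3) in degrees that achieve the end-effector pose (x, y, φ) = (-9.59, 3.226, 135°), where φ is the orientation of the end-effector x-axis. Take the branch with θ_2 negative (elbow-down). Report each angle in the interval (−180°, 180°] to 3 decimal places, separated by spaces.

wrist centre = target − a_3·(cos φ, sin φ) = (-7.4687, 1.1047)
cos θ_2 = (57.0015−8²−7²)/(2·8·7) = -0.5000; θ_2 = -119.9991° (elbow-down)
β = atan2(1.1047,-7.4687) = 171.5865°; ψ = atan2(-6.0622,4.5001) = -53.4129°
θ_1 = β − ψ = 224.9994°
θ_3 = φ − θ_1 − θ_2 = 29.9997° (wrapped to (-180°,180°])

-135.001 -119.999 30.000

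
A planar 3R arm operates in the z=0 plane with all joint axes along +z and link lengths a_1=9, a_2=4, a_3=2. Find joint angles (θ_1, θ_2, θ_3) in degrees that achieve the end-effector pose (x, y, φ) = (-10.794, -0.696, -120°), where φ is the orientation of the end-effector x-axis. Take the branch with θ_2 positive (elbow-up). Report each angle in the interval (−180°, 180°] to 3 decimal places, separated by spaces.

wrist centre = target − a_3·(cos φ, sin φ) = (-9.7940, 1.0361)
cos θ_2 = (96.9958−9²−4²)/(2·9·4) = -0.0001; θ_2 = 90.0033° (elbow-up)
β = atan2(1.0361,-9.7940) = 173.9615°; ψ = atan2(4.0000,8.9998) = 23.9630°
θ_1 = β − ψ = 149.9984°
θ_3 = φ − θ_1 − θ_2 = -0.0017° (wrapped to (-180°,180°])

149.998 90.003 -0.002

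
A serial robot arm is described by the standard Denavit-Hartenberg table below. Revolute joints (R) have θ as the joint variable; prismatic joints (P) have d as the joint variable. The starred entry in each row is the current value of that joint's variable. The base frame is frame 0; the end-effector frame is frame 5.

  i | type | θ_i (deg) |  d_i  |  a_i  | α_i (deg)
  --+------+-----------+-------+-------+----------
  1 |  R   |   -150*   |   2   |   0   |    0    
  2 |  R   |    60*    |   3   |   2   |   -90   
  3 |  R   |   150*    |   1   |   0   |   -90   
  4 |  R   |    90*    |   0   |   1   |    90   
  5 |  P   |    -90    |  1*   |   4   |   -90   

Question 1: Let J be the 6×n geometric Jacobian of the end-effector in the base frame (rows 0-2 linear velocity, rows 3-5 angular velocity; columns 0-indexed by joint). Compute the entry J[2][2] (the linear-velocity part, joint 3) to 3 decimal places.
-1.134

axis z_2 = (1.0000,-0.0000,0.0000); lever o_n−o_2 = (-0.0000,-1.1340,-3.9641)
cross product → J_v[:, 2] = (0.0000,3.9641,-1.1340)
J_ω[:, 2] = z_2
entry J[2][2] = -1.1340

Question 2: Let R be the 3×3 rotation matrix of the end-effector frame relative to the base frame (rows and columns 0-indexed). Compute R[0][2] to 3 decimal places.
End-effector z-axis (col 2 of R) = (-1.0000,0.0000,-0.0000)
R[0][2] = -1.0000

-1.000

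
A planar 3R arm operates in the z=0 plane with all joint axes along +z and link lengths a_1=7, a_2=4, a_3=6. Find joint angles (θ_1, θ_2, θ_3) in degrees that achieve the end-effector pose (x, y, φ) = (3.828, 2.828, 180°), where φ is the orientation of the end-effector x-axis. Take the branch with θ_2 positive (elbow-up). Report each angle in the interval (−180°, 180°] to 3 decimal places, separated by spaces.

wrist centre = target − a_3·(cos φ, sin φ) = (9.8280, 2.8280)
cos θ_2 = (104.5872−7²−4²)/(2·7·4) = 0.7069; θ_2 = 45.0156° (elbow-up)
β = atan2(2.8280,9.8280) = 16.0531°; ψ = atan2(2.8292,9.8277) = 16.0601°
θ_1 = β − ψ = -0.0070°
θ_3 = φ − θ_1 − θ_2 = 134.9913° (wrapped to (-180°,180°])

-0.007 45.016 134.991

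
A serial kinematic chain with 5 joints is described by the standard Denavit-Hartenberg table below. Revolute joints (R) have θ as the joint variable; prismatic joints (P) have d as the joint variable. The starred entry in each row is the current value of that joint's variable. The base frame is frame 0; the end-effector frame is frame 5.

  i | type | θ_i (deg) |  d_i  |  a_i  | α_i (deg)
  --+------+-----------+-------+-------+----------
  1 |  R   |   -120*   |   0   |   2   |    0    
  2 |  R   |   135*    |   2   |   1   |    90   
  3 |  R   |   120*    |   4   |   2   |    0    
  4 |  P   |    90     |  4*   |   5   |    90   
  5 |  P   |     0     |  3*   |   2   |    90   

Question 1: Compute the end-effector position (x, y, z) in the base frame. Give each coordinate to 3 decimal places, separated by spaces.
after link 1: o_1 = (-1.0000, -1.7321, 0.0000)
after link 2: o_2 = (-0.0341, -1.4732, 2.0000)
after link 3: o_3 = (0.0353, -5.5958, 3.7321)
after link 4: o_4 = (-3.1120, -10.5802, 1.2321)
after link 5: o_5 = (-6.2340, -11.4167, 2.8301)

-6.234 -11.417 2.830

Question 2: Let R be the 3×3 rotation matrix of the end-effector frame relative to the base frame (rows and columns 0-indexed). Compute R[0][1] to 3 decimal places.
-0.483

End-effector y-axis (col 1 of R) = (-0.4830,-0.1294,0.8660)
R[0][1] = -0.4830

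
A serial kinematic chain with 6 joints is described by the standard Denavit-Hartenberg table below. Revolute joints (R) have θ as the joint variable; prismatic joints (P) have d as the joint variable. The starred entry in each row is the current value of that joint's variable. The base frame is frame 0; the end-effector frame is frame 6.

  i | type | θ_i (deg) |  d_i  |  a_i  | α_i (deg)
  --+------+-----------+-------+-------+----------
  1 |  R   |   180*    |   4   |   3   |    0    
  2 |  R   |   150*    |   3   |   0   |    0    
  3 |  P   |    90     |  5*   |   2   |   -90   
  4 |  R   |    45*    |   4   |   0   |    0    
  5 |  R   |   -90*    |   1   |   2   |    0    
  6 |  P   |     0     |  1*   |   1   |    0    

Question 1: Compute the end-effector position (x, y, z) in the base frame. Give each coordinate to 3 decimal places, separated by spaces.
after link 1: o_1 = (-3.0000, 0.0000, 4.0000)
after link 2: o_2 = (-3.0000, 0.0000, 7.0000)
after link 3: o_3 = (-2.0000, 1.7321, 12.0000)
after link 4: o_4 = (-5.4641, 3.7321, 12.0000)
after link 5: o_5 = (-5.6230, 5.4568, 13.4142)
after link 6: o_6 = (-6.1355, 6.5692, 14.1213)

-6.135 6.569 14.121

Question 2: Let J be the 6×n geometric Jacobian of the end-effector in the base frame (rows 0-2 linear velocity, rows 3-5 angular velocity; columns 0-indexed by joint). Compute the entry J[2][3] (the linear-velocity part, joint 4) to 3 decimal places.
-2.121

axis z_3 = (-0.8660,0.5000,0.0000); lever o_n−o_3 = (-4.1355,4.8371,2.1213)
cross product → J_v[:, 3] = (1.0607,1.8371,-2.1213)
J_ω[:, 3] = z_3
entry J[2][3] = -2.1213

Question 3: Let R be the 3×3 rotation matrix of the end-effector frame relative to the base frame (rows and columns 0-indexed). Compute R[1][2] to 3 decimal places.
End-effector z-axis (col 2 of R) = (-0.8660,0.5000,0.0000)
R[1][2] = 0.5000

0.500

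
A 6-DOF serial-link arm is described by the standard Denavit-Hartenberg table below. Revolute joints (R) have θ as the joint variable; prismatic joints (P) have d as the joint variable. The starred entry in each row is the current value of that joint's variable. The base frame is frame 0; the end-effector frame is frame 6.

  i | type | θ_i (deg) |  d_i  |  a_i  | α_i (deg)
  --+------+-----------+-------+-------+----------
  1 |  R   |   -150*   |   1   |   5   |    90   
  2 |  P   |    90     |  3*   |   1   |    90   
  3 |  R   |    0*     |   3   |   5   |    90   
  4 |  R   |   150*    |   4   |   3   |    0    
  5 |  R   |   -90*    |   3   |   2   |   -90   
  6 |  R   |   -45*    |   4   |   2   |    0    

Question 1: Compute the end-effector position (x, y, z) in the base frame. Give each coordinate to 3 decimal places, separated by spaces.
-9.813 -11.917 2.645

after link 1: o_1 = (-4.3301, -2.5000, 1.0000)
after link 2: o_2 = (-5.8301, 0.0981, 2.0000)
after link 3: o_3 = (-8.4282, -1.4019, 7.0000)
after link 4: o_4 = (-7.7272, -5.6160, 4.4019)
after link 5: o_5 = (-7.7272, -9.0801, 5.4019)
after link 6: o_6 = (-9.8128, -11.9172, 2.6449)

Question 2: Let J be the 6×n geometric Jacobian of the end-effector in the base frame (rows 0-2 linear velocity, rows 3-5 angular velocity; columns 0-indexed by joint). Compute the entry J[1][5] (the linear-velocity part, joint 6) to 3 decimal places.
axis z_5 = (-0.4330,-0.2500,-0.8660); lever o_n−o_5 = (-2.0856,-2.8371,-2.7570)
cross product → J_v[:, 5] = (-1.7678,0.6124,0.7071)
J_ω[:, 5] = z_5
entry J[1][5] = 0.6124

0.612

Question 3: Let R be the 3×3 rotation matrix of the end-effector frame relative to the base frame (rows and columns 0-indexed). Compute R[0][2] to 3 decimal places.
End-effector z-axis (col 2 of R) = (-0.4330,-0.2500,-0.8660)
R[0][2] = -0.4330

-0.433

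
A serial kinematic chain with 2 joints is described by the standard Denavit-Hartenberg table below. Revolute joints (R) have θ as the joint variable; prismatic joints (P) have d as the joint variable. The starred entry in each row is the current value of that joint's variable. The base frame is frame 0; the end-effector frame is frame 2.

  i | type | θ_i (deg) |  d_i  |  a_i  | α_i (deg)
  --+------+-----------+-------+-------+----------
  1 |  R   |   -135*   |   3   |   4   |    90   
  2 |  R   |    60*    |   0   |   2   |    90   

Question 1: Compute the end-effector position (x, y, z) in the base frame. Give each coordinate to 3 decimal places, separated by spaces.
after link 1: o_1 = (-2.8284, -2.8284, 3.0000)
after link 2: o_2 = (-3.5355, -3.5355, 4.7321)

-3.536 -3.536 4.732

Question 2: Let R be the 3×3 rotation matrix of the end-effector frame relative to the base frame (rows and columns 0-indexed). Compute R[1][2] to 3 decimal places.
End-effector z-axis (col 2 of R) = (-0.6124,-0.6124,-0.5000)
R[1][2] = -0.6124

-0.612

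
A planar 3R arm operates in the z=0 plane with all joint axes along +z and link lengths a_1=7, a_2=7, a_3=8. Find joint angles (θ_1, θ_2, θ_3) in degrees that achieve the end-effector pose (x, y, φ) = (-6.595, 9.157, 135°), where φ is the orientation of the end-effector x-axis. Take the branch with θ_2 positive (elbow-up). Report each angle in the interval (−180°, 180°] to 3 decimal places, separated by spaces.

30.005 149.998 -45.003

wrist centre = target − a_3·(cos φ, sin φ) = (-0.9381, 3.5001)
cos θ_2 = (13.1311−7²−7²)/(2·7·7) = -0.8660; θ_2 = 149.9981° (elbow-up)
β = atan2(3.5001,-0.9381) = 105.0043°; ψ = atan2(3.5002,0.9379) = 74.9990°
θ_1 = β − ψ = 30.0053°
θ_3 = φ − θ_1 − θ_2 = -45.0034° (wrapped to (-180°,180°])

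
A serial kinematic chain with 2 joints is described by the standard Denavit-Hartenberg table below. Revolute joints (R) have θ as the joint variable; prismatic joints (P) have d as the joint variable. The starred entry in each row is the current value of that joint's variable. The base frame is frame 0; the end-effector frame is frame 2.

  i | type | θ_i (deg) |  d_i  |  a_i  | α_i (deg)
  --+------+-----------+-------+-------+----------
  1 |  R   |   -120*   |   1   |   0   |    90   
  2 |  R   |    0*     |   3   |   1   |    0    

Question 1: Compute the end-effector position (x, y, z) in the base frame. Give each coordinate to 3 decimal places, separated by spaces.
after link 1: o_1 = (0.0000, 0.0000, 1.0000)
after link 2: o_2 = (-3.0981, 0.6340, 1.0000)

-3.098 0.634 1.000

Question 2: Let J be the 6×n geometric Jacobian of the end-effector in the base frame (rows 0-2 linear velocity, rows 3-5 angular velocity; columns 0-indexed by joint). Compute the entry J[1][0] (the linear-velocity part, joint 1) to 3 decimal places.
-3.098

axis z_0 = ẑ; lever o_n−o_0 = (-3.0981,0.6340,1.0000)
cross product → J_v[:, 0] = (-0.6340,-3.0981,0.0000)
J_ω[:, 0] = z_0
entry J[1][0] = -3.0981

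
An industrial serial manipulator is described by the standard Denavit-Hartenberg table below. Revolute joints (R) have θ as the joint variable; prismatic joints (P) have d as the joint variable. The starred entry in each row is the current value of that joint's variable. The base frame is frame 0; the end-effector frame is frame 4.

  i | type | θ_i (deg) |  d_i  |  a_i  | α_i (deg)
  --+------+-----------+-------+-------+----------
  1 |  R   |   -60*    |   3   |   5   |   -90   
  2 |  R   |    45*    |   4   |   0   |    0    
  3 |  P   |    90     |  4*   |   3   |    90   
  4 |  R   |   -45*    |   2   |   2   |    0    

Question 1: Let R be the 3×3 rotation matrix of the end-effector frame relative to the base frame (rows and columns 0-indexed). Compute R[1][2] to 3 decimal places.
-0.612

End-effector z-axis (col 2 of R) = (0.3536,-0.6124,-0.7071)
R[1][2] = -0.6124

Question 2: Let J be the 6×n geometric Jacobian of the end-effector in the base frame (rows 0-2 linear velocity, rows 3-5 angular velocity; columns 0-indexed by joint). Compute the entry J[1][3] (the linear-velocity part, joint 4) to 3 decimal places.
1.573

axis z_3 = (0.3536,-0.6124,-0.7071); lever o_n−o_3 = (-1.0176,-1.0658,-2.4142)
cross product → J_v[:, 3] = (0.7247,1.5731,-1.0000)
J_ω[:, 3] = z_3
entry J[1][3] = 1.5731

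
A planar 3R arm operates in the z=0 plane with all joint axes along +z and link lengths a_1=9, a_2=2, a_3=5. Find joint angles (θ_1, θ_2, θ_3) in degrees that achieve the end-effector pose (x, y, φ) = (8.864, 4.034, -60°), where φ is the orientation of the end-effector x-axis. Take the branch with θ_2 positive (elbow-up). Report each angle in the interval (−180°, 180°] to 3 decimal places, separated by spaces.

45.001 44.993 -149.994

wrist centre = target − a_3·(cos φ, sin φ) = (6.3640, 8.3641)
cos θ_2 = (110.4591−9²−2²)/(2·9·2) = 0.7072; θ_2 = 44.9926° (elbow-up)
β = atan2(8.3641,6.3640) = 52.7336°; ψ = atan2(1.4140,10.4144) = 7.7321°
θ_1 = β − ψ = 45.0015°
θ_3 = φ − θ_1 − θ_2 = -149.9941° (wrapped to (-180°,180°])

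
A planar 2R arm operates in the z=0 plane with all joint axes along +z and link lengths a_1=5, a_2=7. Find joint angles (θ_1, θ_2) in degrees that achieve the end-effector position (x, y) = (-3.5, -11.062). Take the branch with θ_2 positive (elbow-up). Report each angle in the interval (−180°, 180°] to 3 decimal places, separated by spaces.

cos θ_2 = (134.6178−5²−7²)/(2·5·7) = 0.8660; θ_2 = 30.0064° (elbow-up)
β = atan2(-11.0620,-3.5000) = -107.5573°; ψ = atan2(3.5007,11.0618) = 17.5608°
θ_1 = β − ψ = -125.1181°

-125.118 30.006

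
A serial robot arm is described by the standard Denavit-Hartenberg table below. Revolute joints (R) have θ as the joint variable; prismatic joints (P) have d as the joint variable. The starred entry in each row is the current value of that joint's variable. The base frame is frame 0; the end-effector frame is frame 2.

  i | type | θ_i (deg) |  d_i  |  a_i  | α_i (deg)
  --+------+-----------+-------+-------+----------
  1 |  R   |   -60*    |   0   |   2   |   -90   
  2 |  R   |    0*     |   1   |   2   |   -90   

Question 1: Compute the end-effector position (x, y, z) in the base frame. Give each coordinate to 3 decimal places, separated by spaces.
after link 1: o_1 = (1.0000, -1.7321, 0.0000)
after link 2: o_2 = (2.8660, -2.9641, 0.0000)

2.866 -2.964 0.000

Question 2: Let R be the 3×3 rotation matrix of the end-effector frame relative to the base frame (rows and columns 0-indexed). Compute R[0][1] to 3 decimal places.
-0.866

End-effector y-axis (col 1 of R) = (-0.8660,-0.5000,-0.0000)
R[0][1] = -0.8660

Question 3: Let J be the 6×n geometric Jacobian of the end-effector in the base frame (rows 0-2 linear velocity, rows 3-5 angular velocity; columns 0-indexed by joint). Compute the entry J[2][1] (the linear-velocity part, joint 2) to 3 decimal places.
axis z_1 = (0.8660,0.5000,0.0000); lever o_n−o_1 = (1.8660,-1.2321,0.0000)
cross product → J_v[:, 1] = (0.0000,0.0000,-2.0000)
J_ω[:, 1] = z_1
entry J[2][1] = -2.0000

-2.000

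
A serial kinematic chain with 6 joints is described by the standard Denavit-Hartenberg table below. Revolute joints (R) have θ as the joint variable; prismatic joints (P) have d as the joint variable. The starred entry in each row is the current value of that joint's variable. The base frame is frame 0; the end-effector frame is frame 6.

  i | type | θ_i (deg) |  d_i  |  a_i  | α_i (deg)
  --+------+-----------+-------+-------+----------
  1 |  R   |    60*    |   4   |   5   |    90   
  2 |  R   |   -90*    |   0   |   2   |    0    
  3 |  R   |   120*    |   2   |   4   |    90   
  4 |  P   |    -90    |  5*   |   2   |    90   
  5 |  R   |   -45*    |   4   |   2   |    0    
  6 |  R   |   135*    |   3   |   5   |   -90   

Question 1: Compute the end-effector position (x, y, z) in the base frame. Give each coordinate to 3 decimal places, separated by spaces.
after link 1: o_1 = (2.5000, 4.3301, 4.0000)
after link 2: o_2 = (2.5000, 4.3301, 2.0000)
after link 3: o_3 = (5.9641, 6.3301, 4.0000)
after link 4: o_4 = (5.4821, 9.4952, -0.3301)
after link 5: o_5 = (2.1717, 6.5899, -1.1054)
after link 6: o_6 = (2.1227, 6.5050, -6.9355)

2.123 6.505 -6.936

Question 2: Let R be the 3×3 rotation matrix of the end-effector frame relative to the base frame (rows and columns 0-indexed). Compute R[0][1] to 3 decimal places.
0.433

End-effector y-axis (col 1 of R) = (0.4330,0.7500,0.5000)
R[0][1] = 0.4330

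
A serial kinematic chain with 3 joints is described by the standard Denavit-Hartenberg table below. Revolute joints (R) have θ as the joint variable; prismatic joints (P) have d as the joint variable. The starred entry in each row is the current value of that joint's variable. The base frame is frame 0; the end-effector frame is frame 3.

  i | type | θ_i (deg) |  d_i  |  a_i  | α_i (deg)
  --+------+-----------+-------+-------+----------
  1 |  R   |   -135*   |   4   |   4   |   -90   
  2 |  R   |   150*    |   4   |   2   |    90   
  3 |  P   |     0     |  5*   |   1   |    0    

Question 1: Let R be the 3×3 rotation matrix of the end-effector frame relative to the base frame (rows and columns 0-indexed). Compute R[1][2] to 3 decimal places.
End-effector z-axis (col 2 of R) = (-0.3536,-0.3536,-0.8660)
R[1][2] = -0.3536

-0.354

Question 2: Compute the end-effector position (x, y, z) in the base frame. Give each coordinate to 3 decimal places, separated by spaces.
0.069 -5.588 -1.830

after link 1: o_1 = (-2.8284, -2.8284, 4.0000)
after link 2: o_2 = (1.2247, -4.4321, 3.0000)
after link 3: o_3 = (0.0694, -5.5875, -1.8301)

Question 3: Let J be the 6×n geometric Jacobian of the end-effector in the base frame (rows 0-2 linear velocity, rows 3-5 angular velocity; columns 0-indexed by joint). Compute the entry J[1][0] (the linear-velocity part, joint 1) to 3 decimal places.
0.069

axis z_0 = ẑ; lever o_n−o_0 = (0.0694,-5.5875,-1.8301)
cross product → J_v[:, 0] = (5.5875,0.0694,-0.0000)
J_ω[:, 0] = z_0
entry J[1][0] = 0.0694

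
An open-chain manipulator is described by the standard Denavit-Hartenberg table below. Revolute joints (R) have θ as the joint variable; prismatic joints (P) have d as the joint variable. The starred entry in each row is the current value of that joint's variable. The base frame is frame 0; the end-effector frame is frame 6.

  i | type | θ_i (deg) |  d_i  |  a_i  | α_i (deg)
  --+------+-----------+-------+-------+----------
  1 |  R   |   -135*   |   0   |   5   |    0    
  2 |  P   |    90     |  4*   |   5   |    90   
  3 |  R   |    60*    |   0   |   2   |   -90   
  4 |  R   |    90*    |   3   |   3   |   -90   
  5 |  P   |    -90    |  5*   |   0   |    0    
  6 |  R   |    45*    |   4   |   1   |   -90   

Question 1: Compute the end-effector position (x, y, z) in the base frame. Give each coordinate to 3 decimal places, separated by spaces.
-2.124 0.295 -0.209

after link 1: o_1 = (-3.5355, -3.5355, 0.0000)
after link 2: o_2 = (0.0000, -7.0711, 4.0000)
after link 3: o_3 = (0.7071, -7.7782, 5.7321)
after link 4: o_4 = (0.9913, -3.8197, 7.2321)
after link 5: o_5 = (-0.7765, -2.0520, 2.9019)
after link 6: o_6 = (-2.1237, 0.2953, -0.2086)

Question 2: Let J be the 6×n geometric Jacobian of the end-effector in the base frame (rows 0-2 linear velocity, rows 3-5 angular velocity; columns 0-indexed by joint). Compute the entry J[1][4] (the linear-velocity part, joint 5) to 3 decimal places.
prismatic axis z_4 = (-0.3536,0.3536,-0.8660)
J_v[:, 4] = z_4; J_ω[:, 4] = (0,0,0)
entry J[1][4] = 0.3536

0.354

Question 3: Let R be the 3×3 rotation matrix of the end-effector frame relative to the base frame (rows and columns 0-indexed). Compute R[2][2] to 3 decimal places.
-0.354

End-effector z-axis (col 2 of R) = (0.9330,0.0670,-0.3536)
R[2][2] = -0.3536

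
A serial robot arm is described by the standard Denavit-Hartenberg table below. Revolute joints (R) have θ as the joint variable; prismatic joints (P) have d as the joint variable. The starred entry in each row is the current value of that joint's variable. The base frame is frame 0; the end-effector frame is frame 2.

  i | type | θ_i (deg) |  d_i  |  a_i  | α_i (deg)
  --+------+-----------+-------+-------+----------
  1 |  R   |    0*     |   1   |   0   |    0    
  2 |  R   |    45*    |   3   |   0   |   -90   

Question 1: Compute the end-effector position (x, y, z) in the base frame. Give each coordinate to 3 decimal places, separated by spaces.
after link 1: o_1 = (0.0000, 0.0000, 1.0000)
after link 2: o_2 = (0.0000, 0.0000, 4.0000)

0.000 0.000 4.000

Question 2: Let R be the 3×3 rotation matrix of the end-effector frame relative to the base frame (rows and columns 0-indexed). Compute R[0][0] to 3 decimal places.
End-effector x-axis (col 0 of R) = (0.7071,0.7071,0.0000)
R[0][0] = 0.7071

0.707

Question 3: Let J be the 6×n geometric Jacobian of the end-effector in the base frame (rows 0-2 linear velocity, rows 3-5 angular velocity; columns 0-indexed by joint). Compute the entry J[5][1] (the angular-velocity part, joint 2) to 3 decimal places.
axis z_1 = (0.0000,0.0000,1.0000); lever o_n−o_1 = (0.0000,0.0000,3.0000)
cross product → J_v[:, 1] = (0.0000,0.0000,0.0000)
J_ω[:, 1] = z_1
entry J[5][1] = 1.0000

1.000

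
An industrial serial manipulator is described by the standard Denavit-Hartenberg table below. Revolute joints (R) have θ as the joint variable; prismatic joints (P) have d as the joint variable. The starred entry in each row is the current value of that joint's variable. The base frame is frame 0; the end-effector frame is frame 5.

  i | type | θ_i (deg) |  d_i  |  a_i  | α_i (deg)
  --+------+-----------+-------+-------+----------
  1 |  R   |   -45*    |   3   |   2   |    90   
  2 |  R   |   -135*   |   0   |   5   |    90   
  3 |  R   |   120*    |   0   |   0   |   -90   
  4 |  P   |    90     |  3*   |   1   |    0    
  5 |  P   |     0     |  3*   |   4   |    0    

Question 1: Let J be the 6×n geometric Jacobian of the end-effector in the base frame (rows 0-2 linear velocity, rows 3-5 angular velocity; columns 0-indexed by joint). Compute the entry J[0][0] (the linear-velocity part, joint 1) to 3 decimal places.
1.891

axis z_0 = ẑ; lever o_n−o_0 = (6.1336,-1.8910,-0.3968)
cross product → J_v[:, 0] = (1.8910,6.1336,-0.0000)
J_ω[:, 0] = z_0
entry J[0][0] = 1.8910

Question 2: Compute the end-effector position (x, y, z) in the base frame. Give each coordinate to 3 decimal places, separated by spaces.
6.134 -1.891 -0.397

after link 1: o_1 = (1.4142, -1.4142, 3.0000)
after link 2: o_2 = (-1.0858, 1.0858, -0.5355)
after link 3: o_3 = (-1.0858, 1.0858, -0.5355)
after link 4: o_4 = (1.7739, 0.3474, 0.5945)
after link 5: o_5 = (6.1336, -1.8910, -0.3968)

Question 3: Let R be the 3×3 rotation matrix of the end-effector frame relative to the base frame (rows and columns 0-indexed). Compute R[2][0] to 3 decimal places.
-0.707

End-effector x-axis (col 0 of R) = (0.5000,-0.5000,-0.7071)
R[2][0] = -0.7071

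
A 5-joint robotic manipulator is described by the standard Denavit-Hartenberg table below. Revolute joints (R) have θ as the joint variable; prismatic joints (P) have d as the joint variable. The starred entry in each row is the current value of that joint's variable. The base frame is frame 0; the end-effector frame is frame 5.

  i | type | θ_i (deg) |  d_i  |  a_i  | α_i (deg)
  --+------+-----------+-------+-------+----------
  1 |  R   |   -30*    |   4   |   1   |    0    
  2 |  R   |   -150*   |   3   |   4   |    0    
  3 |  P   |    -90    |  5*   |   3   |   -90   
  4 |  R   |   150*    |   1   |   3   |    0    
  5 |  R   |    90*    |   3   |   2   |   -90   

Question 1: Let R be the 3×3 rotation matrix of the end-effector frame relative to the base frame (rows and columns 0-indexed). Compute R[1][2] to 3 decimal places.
End-effector z-axis (col 2 of R) = (-0.0000,0.8660,0.5000)
R[1][2] = 0.8660

0.866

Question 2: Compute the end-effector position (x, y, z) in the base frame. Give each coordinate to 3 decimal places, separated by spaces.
-7.134 -1.098 12.232

after link 1: o_1 = (0.8660, -0.5000, 4.0000)
after link 2: o_2 = (-3.1340, -0.5000, 7.0000)
after link 3: o_3 = (-3.1340, 2.5000, 12.0000)
after link 4: o_4 = (-4.1340, -0.0981, 10.5000)
after link 5: o_5 = (-7.1340, -1.0981, 12.2321)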